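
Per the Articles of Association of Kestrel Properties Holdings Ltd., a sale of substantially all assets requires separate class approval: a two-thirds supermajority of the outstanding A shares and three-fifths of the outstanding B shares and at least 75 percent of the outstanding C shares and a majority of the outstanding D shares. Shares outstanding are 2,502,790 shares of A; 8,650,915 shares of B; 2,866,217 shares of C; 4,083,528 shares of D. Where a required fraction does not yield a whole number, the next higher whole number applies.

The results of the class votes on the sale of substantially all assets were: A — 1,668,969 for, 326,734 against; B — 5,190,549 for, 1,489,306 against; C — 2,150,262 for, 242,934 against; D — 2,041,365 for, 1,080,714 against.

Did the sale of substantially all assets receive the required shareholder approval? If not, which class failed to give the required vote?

Not approved — the D shares did not give the required vote.

A: 2/3 of 2502790 = 1668526.67, rounded up to 1668527; 1,668,527 required, 1,668,969 in favor — approved.
B: 3/5 of 8650915 = 5190549; 5,190,549 required, 5,190,549 in favor — approved.
C: 3/4 of 2866217 = 2149662.75, rounded up to 2149663; 2,149,663 required, 2,150,262 in favor — approved.
D: a majority of 4083528 is 2041765; 2,041,765 required, 2,041,365 in favor — not approved.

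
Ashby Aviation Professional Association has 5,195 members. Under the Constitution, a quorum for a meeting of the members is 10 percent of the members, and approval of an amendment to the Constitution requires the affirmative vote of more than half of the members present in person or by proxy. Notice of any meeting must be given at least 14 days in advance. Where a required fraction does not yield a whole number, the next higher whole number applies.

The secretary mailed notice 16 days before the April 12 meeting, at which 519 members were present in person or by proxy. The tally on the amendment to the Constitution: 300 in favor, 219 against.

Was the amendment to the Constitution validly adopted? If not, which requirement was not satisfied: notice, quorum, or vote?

Notice: 16 days given; 14 required. Satisfied.
Quorum: 10% of 5,195 = 519.50, rounded up to 520; 519 present. Not satisfied.
Vote: requires a majority of those present (519); a majority of 519 is 260, so 260 needed; 300 in favor. Satisfied.

Invalid — quorum requirement not satisfied.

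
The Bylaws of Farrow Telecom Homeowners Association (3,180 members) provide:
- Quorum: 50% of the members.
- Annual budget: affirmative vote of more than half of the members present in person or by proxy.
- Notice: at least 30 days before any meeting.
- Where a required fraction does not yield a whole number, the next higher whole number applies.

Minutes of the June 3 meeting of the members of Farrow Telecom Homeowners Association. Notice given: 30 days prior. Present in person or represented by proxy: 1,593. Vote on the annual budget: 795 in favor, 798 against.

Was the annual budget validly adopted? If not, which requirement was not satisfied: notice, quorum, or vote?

Notice: 30 days given; 30 required. Satisfied.
Quorum: 50% of 3,180 = 1,590; 1,593 present. Satisfied.
Vote: requires a majority of those present (1,593); a majority of 1593 is 797, so 797 needed; 795 in favor. Not satisfied.

Invalid — vote requirement not satisfied.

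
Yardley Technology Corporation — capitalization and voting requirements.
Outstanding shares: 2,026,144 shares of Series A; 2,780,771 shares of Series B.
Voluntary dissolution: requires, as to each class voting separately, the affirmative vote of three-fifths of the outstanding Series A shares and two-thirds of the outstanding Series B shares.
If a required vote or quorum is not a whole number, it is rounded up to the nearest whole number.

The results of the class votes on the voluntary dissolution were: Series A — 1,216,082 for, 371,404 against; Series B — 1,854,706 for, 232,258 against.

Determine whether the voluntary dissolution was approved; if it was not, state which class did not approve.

Series A: 3/5 of 2026144 = 1215686.40, rounded up to 1215687; 1,215,687 required, 1,216,082 in favor — approved.
Series B: 2/3 of 2780771 = 1853847.33, rounded up to 1853848; 1,853,848 required, 1,854,706 in favor — approved.

Approved — every class gave the required vote.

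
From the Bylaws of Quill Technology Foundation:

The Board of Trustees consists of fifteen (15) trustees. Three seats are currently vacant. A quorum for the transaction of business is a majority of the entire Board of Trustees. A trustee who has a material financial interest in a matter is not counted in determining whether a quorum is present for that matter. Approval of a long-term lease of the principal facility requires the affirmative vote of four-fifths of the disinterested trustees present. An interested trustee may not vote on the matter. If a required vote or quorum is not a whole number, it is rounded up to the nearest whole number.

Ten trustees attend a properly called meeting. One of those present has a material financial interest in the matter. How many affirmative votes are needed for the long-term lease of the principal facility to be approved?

8

The long-term lease of the principal facility requires four-fifths of the disinterested trustees present (10 − 1 = 9).
4/5 of 9 = 7.20, rounded up to 8.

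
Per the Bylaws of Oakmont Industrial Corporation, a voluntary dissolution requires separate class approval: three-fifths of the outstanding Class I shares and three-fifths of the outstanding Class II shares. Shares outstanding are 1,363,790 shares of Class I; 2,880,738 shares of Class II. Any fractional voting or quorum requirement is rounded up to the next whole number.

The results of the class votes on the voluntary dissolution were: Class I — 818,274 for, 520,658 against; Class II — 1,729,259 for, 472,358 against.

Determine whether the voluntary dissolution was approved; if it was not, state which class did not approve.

Class I: 3/5 of 1363790 = 818274; 818,274 required, 818,274 in favor — approved.
Class II: 3/5 of 2880738 = 1728442.80, rounded up to 1728443; 1,728,443 required, 1,729,259 in favor — approved.

Approved — every class gave the required vote.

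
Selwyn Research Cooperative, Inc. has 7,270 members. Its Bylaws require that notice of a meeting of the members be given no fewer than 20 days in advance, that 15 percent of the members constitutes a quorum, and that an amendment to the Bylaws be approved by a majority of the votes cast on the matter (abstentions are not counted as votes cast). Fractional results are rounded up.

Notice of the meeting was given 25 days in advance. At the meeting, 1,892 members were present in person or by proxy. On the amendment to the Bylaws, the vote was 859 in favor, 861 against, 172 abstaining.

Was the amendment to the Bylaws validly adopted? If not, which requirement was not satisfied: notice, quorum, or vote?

Invalid — vote requirement not satisfied.

Notice: 25 days given; 20 required. Satisfied.
Quorum: 15% of 7,270 = 1,090.50, rounded up to 1,091; 1,892 present. Satisfied.
Vote: requires a majority of the votes cast (1,892 − 172 abstaining = 1,720); a majority of 1720 is 861, so 861 needed; 859 in favor. Not satisfied.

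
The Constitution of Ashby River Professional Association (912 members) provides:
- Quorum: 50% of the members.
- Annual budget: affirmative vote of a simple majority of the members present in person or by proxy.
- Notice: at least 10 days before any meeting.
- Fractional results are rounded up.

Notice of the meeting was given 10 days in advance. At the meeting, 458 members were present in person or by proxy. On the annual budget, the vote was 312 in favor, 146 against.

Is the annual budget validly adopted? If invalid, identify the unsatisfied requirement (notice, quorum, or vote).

Notice: 10 days given; 10 required. Satisfied.
Quorum: 50% of 912 = 456; 458 present. Satisfied.
Vote: requires a majority of those present (458); a majority of 458 is 230, so 230 needed; 312 in favor. Satisfied.

Valid — all requirements satisfied.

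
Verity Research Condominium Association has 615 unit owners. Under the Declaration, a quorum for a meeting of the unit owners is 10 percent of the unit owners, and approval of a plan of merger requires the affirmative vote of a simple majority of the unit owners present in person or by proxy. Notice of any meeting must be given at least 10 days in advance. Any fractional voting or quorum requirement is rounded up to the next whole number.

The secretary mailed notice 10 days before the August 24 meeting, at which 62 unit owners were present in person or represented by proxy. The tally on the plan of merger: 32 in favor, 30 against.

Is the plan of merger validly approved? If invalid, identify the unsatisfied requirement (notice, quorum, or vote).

Notice: 10 days given; 10 required. Satisfied.
Quorum: 10% of 615 = 61.50, rounded up to 62; 62 present. Satisfied.
Vote: requires a majority of those present (62); a majority of 62 is 32, so 32 needed; 32 in favor. Satisfied.

Valid — all requirements satisfied.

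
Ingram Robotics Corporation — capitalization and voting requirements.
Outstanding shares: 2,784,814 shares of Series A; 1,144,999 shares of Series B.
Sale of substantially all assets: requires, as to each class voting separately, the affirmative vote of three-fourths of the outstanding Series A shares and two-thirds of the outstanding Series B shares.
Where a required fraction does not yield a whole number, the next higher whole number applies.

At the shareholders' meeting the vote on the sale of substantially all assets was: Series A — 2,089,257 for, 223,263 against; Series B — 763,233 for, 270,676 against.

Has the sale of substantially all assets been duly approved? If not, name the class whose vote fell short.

Series A: 3/4 of 2784814 = 2088610.50, rounded up to 2088611; 2,088,611 required, 2,089,257 in favor — approved.
Series B: 2/3 of 1144999 = 763332.67, rounded up to 763333; 763,333 required, 763,233 in favor — not approved.

Not approved — the Series B shares did not give the required vote.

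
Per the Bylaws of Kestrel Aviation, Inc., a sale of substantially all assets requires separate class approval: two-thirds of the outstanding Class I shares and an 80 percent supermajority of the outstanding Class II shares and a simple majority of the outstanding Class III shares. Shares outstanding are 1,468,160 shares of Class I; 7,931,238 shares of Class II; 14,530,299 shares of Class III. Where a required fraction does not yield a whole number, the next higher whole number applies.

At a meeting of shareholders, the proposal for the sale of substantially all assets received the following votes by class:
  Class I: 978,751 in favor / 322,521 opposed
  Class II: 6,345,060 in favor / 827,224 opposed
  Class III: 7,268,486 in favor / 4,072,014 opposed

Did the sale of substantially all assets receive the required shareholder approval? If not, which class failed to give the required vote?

Not approved — the Class I shares did not give the required vote.

Class I: 2/3 of 1468160 = 978773.33, rounded up to 978774; 978,774 required, 978,751 in favor — not approved.
Class II: 4/5 of 7931238 = 6344990.40, rounded up to 6344991; 6,344,991 required, 6,345,060 in favor — approved.
Class III: a majority of 14530299 is 7265150; 7,265,150 required, 7,268,486 in favor — approved.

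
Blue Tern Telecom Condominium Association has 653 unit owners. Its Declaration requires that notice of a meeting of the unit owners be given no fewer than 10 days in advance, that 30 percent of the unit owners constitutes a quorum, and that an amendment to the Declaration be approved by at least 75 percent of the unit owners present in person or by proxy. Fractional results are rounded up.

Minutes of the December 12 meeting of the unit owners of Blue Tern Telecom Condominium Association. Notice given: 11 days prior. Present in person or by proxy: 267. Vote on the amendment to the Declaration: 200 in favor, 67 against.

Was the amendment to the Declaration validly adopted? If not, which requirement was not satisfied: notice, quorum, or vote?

Notice: 11 days given; 10 required. Satisfied.
Quorum: 30% of 653 = 195.90, rounded up to 196; 267 present. Satisfied.
Vote: requires three-fourths of those present (267); 3/4 of 267 = 200.25, rounded up to 201, so 201 needed; 200 in favor. Not satisfied.

Invalid — vote requirement not satisfied.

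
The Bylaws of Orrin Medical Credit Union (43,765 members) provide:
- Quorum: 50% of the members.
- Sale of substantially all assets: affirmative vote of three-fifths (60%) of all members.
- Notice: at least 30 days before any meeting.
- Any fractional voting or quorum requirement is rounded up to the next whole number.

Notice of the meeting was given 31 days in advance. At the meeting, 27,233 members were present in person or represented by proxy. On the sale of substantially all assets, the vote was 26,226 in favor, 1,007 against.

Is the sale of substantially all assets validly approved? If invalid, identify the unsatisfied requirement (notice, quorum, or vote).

Notice: 31 days given; 30 required. Satisfied.
Quorum: 50% of 43,765 = 21,882.50, rounded up to 21,883; 27,233 present. Satisfied.
Vote: requires three-fifths of all members (43,765); 3/5 of 43765 = 26259, so 26,259 needed; 26,226 in favor. Not satisfied.

Invalid — vote requirement not satisfied.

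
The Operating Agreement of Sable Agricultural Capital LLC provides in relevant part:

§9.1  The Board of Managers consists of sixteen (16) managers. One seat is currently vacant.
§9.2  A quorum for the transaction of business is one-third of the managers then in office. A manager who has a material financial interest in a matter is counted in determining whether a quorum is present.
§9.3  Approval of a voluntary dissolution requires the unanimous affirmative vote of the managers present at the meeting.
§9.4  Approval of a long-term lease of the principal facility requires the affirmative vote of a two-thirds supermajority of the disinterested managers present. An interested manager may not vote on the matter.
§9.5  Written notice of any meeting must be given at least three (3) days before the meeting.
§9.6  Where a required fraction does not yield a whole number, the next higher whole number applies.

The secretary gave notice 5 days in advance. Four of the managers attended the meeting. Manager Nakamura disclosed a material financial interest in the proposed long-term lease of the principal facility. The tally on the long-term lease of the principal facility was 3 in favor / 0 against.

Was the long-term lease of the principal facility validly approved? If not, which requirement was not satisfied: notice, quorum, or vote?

Notice: 5 days given; 3 required (5 ≥ 3). Satisfied.
Quorum: 4 present (interested managers count toward quorum); quorum is 5. Not satisfied.
Vote: the long-term lease of the principal facility requires two-thirds of the disinterested managers present (4 − 1 = 3). 2/3 of 3 = 2, so 2 affirmative votes are needed; 3 voted in favor. Satisfied. (Moot — without a quorum no business can be validly transacted.)

Invalid — quorum requirement not satisfied.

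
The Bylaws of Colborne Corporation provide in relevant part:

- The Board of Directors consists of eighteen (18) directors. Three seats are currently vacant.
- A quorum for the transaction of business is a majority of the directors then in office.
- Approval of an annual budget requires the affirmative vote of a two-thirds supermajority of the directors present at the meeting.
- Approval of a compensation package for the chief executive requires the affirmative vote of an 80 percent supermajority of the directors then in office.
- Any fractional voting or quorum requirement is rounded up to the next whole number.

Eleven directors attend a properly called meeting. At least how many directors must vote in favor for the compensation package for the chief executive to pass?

The compensation package for the chief executive requires four-fifths of the directors then in office (15).
4/5 of 15 = 12.
(Only 11 can vote, so the compensation package for the chief executive cannot pass at this meeting, but the required vote is still 12.)

12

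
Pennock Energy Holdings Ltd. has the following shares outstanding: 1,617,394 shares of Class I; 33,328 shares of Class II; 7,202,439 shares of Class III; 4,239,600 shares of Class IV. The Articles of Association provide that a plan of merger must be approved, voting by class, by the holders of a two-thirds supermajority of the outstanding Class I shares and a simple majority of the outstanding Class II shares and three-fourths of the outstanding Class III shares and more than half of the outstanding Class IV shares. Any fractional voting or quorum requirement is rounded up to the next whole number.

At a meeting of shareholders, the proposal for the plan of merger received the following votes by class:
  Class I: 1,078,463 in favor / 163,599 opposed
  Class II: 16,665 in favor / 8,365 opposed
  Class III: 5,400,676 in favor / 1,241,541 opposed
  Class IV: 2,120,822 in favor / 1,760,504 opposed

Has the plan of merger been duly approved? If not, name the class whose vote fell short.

Class I: 2/3 of 1617394 = 1078262.67, rounded up to 1078263; 1,078,263 required, 1,078,463 in favor — approved.
Class II: a majority of 33328 is 16665; 16,665 required, 16,665 in favor — approved.
Class III: 3/4 of 7202439 = 5401829.25, rounded up to 5401830; 5,401,830 required, 5,400,676 in favor — not approved.
Class IV: a majority of 4239600 is 2119801; 2,119,801 required, 2,120,822 in favor — approved.

Not approved — the Class III shares did not give the required vote.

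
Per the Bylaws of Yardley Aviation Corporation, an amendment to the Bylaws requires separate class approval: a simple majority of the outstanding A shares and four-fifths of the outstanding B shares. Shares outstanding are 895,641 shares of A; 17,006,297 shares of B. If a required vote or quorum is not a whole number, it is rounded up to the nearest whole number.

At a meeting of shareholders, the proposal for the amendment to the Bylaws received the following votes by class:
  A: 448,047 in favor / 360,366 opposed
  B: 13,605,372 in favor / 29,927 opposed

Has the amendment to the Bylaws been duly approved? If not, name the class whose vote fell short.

A: a majority of 895641 is 447821; 447,821 required, 448,047 in favor — approved.
B: 4/5 of 17006297 = 13605037.60, rounded up to 13605038; 13,605,038 required, 13,605,372 in favor — approved.

Approved — every class gave the required vote.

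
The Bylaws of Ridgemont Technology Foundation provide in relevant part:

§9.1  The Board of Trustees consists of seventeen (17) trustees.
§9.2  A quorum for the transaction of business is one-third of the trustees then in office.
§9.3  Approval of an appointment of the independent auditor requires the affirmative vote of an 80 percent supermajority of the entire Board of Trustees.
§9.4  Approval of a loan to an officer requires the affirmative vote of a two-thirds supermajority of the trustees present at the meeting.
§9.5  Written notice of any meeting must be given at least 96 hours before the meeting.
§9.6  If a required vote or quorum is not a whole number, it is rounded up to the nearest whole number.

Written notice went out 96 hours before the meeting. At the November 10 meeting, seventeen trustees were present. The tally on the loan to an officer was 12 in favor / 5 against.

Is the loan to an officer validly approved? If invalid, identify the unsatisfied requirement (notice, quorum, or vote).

Valid — all requirements satisfied.

Notice: 96 hours given; 96 required (96 ≥ 96). Satisfied.
Quorum: 17 present; quorum is 6. Satisfied.
Vote: the loan to an officer requires two-thirds of the trustees present (17). 2/3 of 17 = 11.33, rounded up to 12, so 12 affirmative votes are needed; 12 voted in favor. Satisfied.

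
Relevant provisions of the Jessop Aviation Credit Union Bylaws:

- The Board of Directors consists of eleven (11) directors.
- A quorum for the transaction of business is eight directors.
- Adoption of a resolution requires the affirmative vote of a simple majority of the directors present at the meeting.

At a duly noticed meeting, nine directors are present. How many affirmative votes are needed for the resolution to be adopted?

The resolution requires a majority of the directors present (9).
A majority of 9 is 5.

5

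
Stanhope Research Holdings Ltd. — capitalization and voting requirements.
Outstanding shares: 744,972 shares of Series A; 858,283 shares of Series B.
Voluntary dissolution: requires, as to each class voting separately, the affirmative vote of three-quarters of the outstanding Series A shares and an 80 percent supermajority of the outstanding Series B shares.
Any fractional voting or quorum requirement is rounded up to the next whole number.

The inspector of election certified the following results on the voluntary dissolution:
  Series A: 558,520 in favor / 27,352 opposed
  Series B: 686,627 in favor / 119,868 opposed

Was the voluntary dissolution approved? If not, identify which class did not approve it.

Series A: 3/4 of 744972 = 558729; 558,729 required, 558,520 in favor — not approved.
Series B: 4/5 of 858283 = 686626.40, rounded up to 686627; 686,627 required, 686,627 in favor — approved.

Not approved — the Series A shares did not give the required vote.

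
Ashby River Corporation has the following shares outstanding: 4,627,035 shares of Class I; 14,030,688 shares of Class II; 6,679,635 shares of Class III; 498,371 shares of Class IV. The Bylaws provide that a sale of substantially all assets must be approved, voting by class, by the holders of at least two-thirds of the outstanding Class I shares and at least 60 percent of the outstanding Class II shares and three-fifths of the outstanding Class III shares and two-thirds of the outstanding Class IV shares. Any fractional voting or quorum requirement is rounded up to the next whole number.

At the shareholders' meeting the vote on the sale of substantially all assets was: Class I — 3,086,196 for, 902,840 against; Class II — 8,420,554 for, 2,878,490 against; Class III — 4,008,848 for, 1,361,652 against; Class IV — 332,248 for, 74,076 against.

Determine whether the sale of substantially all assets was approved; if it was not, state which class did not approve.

Class I: 2/3 of 4627035 = 3084690; 3,084,690 required, 3,086,196 in favor — approved.
Class II: 3/5 of 14030688 = 8418412.80, rounded up to 8418413; 8,418,413 required, 8,420,554 in favor — approved.
Class III: 3/5 of 6679635 = 4007781; 4,007,781 required, 4,008,848 in favor — approved.
Class IV: 2/3 of 498371 = 332247.33, rounded up to 332248; 332,248 required, 332,248 in favor — approved.

Approved — every class gave the required vote.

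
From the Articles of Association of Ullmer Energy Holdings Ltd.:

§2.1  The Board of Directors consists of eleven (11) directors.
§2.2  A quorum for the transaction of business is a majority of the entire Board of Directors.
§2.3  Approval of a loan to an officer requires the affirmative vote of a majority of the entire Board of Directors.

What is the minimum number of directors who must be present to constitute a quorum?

A majority of 11 is 6.

6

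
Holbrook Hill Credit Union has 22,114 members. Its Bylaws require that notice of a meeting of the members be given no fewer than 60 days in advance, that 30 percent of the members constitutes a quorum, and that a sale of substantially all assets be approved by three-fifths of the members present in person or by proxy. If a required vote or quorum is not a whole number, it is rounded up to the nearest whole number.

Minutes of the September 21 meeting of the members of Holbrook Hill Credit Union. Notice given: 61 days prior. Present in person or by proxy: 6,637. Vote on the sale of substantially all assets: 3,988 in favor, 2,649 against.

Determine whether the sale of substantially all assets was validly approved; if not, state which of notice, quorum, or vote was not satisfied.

Notice: 61 days given; 60 required. Satisfied.
Quorum: 30% of 22,114 = 6,634.20, rounded up to 6,635; 6,637 present. Satisfied.
Vote: requires three-fifths of those present (6,637); 3/5 of 6637 = 3982.20, rounded up to 3983, so 3,983 needed; 3,988 in favor. Satisfied.

Valid — all requirements satisfied.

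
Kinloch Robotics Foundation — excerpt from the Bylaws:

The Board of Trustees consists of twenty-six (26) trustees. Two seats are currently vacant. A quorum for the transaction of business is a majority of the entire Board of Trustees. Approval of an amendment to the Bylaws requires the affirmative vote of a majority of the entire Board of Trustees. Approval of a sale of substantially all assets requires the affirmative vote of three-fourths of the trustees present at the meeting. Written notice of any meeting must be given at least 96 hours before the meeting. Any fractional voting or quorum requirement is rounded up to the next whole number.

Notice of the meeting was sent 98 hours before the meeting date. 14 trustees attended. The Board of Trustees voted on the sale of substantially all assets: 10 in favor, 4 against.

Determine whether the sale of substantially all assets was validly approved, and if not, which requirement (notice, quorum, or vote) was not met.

Invalid — vote requirement not satisfied.

Notice: 98 hours given; 96 required (98 ≥ 96). Satisfied.
Quorum: 14 present; quorum is 14. Satisfied.
Vote: the sale of substantially all assets requires three-fourths of the trustees present (14). 3/4 of 14 = 10.50, rounded up to 11, so 11 affirmative votes are needed; 10 voted in favor. Not satisfied.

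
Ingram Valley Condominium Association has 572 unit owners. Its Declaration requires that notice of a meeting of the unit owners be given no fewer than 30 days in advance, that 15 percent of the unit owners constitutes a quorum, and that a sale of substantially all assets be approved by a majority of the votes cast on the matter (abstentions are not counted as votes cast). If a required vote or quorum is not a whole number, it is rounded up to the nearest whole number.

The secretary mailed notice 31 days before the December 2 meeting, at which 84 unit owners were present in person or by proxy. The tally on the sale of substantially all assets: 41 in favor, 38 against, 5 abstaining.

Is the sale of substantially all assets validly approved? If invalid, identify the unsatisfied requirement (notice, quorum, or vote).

Invalid — quorum requirement not satisfied.

Notice: 31 days given; 30 required. Satisfied.
Quorum: 15% of 572 = 85.80, rounded up to 86; 84 present. Not satisfied.
Vote: requires a majority of the votes cast (84 − 5 abstaining = 79); a majority of 79 is 40, so 40 needed; 41 in favor. Satisfied.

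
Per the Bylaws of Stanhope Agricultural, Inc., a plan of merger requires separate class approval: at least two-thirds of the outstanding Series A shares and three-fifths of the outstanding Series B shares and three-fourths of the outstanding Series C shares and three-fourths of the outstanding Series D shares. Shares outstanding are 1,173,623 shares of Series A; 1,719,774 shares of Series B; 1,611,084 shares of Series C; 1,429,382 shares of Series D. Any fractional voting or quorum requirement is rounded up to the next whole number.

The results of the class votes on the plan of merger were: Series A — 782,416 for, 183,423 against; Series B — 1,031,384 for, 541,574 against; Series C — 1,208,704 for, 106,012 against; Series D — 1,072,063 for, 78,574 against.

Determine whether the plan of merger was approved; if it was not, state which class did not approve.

Not approved — the Series B shares did not give the required vote.

Series A: 2/3 of 1173623 = 782415.33, rounded up to 782416; 782,416 required, 782,416 in favor — approved.
Series B: 3/5 of 1719774 = 1031864.40, rounded up to 1031865; 1,031,865 required, 1,031,384 in favor — not approved.
Series C: 3/4 of 1611084 = 1208313; 1,208,313 required, 1,208,704 in favor — approved.
Series D: 3/4 of 1429382 = 1072036.50, rounded up to 1072037; 1,072,037 required, 1,072,063 in favor — approved.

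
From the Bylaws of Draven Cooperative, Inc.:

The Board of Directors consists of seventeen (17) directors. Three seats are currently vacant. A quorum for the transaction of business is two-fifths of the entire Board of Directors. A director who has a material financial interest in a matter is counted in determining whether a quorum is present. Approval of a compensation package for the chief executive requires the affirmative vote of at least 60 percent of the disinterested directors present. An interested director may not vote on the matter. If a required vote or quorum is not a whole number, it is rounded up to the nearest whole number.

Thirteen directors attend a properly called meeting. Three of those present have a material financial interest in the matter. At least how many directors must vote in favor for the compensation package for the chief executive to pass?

6

The compensation package for the chief executive requires three-fifths of the disinterested directors present (13 − 3 = 10).
3/5 of 10 = 6.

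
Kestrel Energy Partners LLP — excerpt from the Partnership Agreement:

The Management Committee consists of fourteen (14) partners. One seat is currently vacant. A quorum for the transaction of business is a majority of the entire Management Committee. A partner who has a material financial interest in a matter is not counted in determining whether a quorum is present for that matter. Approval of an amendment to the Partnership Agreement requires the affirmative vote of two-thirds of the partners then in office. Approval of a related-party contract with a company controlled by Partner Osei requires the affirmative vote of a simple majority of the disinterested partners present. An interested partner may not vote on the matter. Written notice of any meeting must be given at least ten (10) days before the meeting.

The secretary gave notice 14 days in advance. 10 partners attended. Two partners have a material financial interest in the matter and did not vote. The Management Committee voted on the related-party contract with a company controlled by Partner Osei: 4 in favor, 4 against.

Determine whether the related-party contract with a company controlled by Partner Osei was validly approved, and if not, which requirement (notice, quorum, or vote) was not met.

Notice: 14 days given; 10 required (14 ≥ 10). Satisfied.
Quorum: 10 present, but the 2 interested partners do not count, leaving 8. Quorum is 8. Satisfied.
Vote: the related-party contract with a company controlled by Partner Osei requires a majority of the disinterested partners present (10 − 2 = 8). A majority of 8 is 5, so 5 affirmative votes are needed; 4 voted in favor. Not satisfied.

Invalid — vote requirement not satisfied.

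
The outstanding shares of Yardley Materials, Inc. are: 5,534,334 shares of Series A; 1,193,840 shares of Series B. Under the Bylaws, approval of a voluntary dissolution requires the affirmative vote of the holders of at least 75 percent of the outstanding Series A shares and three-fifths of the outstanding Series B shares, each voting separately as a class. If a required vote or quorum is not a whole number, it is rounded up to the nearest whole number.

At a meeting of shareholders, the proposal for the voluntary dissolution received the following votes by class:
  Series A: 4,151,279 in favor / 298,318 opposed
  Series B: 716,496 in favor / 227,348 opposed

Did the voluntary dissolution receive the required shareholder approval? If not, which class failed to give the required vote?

Series A: 3/4 of 5534334 = 4150750.50, rounded up to 4150751; 4,150,751 required, 4,151,279 in favor — approved.
Series B: 3/5 of 1193840 = 716304; 716,304 required, 716,496 in favor — approved.

Approved — every class gave the required vote.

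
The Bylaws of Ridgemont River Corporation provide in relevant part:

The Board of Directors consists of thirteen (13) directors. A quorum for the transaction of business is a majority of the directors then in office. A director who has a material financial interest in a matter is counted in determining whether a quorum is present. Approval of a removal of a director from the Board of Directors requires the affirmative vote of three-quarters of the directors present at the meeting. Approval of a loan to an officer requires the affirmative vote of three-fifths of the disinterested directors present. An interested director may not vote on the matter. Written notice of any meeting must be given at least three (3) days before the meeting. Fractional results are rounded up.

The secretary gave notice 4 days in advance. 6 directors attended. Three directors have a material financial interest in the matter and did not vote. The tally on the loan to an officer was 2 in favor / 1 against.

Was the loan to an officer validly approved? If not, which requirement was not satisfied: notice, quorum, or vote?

Notice: 4 days given; 3 required (4 ≥ 3). Satisfied.
Quorum: 6 present (interested directors count toward quorum); quorum is 7. Not satisfied.
Vote: the loan to an officer requires three-fifths of the disinterested directors present (6 − 3 = 3). 3/5 of 3 = 1.80, rounded up to 2, so 2 affirmative votes are needed; 2 voted in favor. Satisfied. (Moot — without a quorum no business can be validly transacted.)

Invalid — quorum requirement not satisfied.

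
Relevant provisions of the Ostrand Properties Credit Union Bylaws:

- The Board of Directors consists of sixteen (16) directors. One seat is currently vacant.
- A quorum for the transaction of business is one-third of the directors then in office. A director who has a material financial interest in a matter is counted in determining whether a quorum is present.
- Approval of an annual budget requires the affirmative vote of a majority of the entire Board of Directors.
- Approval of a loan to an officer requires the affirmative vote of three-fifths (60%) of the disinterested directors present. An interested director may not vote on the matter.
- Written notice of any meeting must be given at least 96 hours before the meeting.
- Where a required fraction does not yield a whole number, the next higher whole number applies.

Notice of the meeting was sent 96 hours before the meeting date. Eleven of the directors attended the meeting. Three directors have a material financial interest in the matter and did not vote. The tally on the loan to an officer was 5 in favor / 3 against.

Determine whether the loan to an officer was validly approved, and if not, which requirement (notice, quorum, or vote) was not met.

Notice: 96 hours given; 96 required (96 ≥ 96). Satisfied.
Quorum: 11 present (interested directors count toward quorum); quorum is 5. Satisfied.
Vote: the loan to an officer requires three-fifths of the disinterested directors present (11 − 3 = 8). 3/5 of 8 = 4.80, rounded up to 5, so 5 affirmative votes are needed; 5 voted in favor. Satisfied.

Valid — all requirements satisfied.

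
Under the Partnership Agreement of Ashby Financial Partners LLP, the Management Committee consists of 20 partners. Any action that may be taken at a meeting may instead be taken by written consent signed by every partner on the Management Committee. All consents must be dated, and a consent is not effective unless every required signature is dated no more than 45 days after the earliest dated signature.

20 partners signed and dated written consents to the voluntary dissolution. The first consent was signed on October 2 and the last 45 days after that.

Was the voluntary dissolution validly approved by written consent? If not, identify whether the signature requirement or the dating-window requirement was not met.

Effective — both the signature and dating-window requirements are satisfied.

Signatures required: the unanimous vote of 20 — unanimous means all 20, so 20 needed; 20 signed. Sufficient.
Dating window: the latest signature is 45 days after the earliest; the limit is 45 days. Within the window.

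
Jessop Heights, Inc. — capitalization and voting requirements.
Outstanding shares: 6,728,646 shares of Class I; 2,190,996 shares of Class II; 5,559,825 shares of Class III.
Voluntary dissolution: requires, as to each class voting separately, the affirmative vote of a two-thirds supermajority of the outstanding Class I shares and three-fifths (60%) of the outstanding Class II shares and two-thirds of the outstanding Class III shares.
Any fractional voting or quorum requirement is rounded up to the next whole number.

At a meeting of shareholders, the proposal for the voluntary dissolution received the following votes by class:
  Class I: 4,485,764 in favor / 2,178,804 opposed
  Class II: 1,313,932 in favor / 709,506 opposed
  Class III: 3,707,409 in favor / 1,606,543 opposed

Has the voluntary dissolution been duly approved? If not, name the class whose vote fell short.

Not approved — the Class II shares did not give the required vote.

Class I: 2/3 of 6728646 = 4485764; 4,485,764 required, 4,485,764 in favor — approved.
Class II: 3/5 of 2190996 = 1314597.60, rounded up to 1314598; 1,314,598 required, 1,313,932 in favor — not approved.
Class III: 2/3 of 5559825 = 3706550; 3,706,550 required, 3,707,409 in favor — approved.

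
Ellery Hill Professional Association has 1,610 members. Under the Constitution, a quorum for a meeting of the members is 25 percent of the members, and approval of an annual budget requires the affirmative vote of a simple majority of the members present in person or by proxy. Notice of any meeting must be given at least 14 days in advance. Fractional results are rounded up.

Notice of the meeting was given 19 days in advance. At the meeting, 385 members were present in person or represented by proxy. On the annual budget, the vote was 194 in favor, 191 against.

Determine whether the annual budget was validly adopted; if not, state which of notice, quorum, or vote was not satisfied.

Invalid — quorum requirement not satisfied.

Notice: 19 days given; 14 required. Satisfied.
Quorum: 25% of 1,610 = 402.50, rounded up to 403; 385 present. Not satisfied.
Vote: requires a majority of those present (385); a majority of 385 is 193, so 193 needed; 194 in favor. Satisfied.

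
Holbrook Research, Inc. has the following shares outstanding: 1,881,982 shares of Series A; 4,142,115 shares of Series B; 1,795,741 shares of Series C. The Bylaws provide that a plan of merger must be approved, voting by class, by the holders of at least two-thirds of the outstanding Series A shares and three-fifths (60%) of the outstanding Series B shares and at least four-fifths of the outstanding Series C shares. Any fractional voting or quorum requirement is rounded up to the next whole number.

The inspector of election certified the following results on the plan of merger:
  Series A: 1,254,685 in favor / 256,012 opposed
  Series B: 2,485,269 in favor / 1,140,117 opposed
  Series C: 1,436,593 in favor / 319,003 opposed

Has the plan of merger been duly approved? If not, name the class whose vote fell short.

Series A: 2/3 of 1881982 = 1254654.67, rounded up to 1254655; 1,254,655 required, 1,254,685 in favor — approved.
Series B: 3/5 of 4142115 = 2485269; 2,485,269 required, 2,485,269 in favor — approved.
Series C: 4/5 of 1795741 = 1436592.80, rounded up to 1436593; 1,436,593 required, 1,436,593 in favor — approved.

Approved — every class gave the required vote.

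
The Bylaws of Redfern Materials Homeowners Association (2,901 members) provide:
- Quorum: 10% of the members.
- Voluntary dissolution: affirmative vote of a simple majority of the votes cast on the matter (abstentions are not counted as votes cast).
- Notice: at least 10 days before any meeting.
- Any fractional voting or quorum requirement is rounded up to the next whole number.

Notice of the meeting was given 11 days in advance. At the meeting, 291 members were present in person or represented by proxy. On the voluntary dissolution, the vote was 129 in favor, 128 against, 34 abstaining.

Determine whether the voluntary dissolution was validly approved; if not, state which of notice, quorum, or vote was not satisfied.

Notice: 11 days given; 10 required. Satisfied.
Quorum: 10% of 2,901 = 290.10, rounded up to 291; 291 present. Satisfied.
Vote: requires a majority of the votes cast (291 − 34 abstaining = 257); a majority of 257 is 129, so 129 needed; 129 in favor. Satisfied.

Valid — all requirements satisfied.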